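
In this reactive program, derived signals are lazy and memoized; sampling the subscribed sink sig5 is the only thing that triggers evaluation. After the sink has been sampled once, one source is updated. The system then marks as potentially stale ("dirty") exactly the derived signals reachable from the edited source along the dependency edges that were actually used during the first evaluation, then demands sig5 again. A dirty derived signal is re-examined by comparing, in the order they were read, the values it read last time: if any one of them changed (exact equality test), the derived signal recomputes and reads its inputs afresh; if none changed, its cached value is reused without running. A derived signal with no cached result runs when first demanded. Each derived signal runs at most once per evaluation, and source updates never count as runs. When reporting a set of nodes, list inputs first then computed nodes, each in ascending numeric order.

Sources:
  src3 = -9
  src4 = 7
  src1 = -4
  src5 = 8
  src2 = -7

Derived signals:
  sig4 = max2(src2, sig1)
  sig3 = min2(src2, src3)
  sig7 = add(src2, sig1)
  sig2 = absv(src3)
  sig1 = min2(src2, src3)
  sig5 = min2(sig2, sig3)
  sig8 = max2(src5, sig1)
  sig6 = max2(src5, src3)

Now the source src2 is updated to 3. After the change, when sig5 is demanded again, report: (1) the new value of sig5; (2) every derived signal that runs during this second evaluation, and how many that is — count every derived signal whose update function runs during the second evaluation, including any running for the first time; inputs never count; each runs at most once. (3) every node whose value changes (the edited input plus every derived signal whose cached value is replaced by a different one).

Demanding sig5 again yields -9.
1 derived signals run: sig3.
The nodes whose values change: src2.
Note the absorption at sig3: it re-runs yet its value is the same, leaving the output's value untouched.

First demand of the output computes:
  sig2 = absv(-9) = 9
  sig3 = min2(-7, -9) = -9
  sig5 = min2(9, -9) = -9

After the edit, cleaning proceeds:
  sig3: a read changed (src2 -7->3) — executes, giving -9 — identical to its old value.
  sig5: dirty, but its reads are unchanged (sig2 unchanged, sig3 unchanged); cached -9 stands.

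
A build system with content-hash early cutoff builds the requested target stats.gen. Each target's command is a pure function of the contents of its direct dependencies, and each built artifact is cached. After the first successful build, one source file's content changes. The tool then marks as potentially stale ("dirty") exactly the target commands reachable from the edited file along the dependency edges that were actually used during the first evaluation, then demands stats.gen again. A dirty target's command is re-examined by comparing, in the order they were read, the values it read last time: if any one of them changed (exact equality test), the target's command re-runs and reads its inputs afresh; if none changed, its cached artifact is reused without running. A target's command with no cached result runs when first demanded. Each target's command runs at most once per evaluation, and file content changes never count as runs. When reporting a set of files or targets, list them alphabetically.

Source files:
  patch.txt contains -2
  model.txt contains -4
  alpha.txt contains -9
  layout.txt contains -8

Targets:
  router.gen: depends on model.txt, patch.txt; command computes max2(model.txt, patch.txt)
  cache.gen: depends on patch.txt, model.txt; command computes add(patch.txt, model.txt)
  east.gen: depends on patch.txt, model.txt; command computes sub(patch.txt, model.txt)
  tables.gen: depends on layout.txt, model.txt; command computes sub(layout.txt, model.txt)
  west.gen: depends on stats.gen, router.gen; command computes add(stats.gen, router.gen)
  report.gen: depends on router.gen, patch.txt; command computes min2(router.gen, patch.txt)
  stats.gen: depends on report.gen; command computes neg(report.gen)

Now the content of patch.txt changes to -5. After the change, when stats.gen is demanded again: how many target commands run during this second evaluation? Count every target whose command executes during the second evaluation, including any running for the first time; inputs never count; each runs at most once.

Target commands that run: report.gen, router.gen, stats.gen — 3 in total.

First evaluation (everything demanded from the output):
  router.gen = max2(-4, -2) = -2
  report.gen = min2(-2, -2) = -2
  stats.gen = neg(-2) = 2

Propagation after the edit:
  router.gen: runs — patch.txt -2->-5; result -4.
  report.gen: runs — router.gen -2->-4; patch.txt -2->-5; result -5.
  stats.gen: runs — report.gen -2->-5; result 5.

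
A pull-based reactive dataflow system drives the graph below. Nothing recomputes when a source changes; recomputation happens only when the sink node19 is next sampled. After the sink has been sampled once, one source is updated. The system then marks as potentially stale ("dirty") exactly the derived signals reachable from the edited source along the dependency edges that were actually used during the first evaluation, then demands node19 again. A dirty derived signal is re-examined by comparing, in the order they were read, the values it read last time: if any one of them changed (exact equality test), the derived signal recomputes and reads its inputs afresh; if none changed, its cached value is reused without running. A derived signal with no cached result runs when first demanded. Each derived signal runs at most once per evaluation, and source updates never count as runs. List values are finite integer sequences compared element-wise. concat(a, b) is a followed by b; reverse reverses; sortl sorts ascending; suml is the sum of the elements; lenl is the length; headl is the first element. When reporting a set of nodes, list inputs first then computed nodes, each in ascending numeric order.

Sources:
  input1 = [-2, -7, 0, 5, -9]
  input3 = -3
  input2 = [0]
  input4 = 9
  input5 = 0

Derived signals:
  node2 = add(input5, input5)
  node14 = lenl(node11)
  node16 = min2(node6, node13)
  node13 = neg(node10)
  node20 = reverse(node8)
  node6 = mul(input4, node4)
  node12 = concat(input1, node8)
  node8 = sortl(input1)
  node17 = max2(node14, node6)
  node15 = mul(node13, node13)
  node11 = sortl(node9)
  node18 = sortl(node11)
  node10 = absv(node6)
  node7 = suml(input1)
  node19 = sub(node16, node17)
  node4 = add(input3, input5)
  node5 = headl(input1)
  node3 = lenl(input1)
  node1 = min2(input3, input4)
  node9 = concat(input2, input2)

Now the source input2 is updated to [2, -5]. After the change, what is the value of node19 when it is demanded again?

First evaluation (everything demanded from the output):
  node4 = add(-3, 0) = -3
  node6 = mul(9, -3) = -27
  node9 = concat([0], [0]) = [0, 0]
  node10 = absv(-27) = 27
  node11 = sortl([0, 0]) = [0, 0]
  node13 = neg(27) = -27
  node14 = lenl([0, 0]) = 2
  node16 = min2(-27, -27) = -27
  node17 = max2(2, -27) = 2
  node19 = sub(-27, 2) = -29

Propagation after the edit:
  node9: runs — input2 [0]->[2, -5]; input2 [0]->[2, -5]; result [2, -5, 2, -5].
  node11: runs — node9 [0, 0]->[2, -5, 2, -5]; result [-5, -5, 2, 2].
  node14: runs — node11 [0, 0]->[-5, -5, 2, 2]; result 4.
  node17: runs — node14 2->4; result 4.
  node19: runs — node17 2->4; result -31.

New value of node19: -31.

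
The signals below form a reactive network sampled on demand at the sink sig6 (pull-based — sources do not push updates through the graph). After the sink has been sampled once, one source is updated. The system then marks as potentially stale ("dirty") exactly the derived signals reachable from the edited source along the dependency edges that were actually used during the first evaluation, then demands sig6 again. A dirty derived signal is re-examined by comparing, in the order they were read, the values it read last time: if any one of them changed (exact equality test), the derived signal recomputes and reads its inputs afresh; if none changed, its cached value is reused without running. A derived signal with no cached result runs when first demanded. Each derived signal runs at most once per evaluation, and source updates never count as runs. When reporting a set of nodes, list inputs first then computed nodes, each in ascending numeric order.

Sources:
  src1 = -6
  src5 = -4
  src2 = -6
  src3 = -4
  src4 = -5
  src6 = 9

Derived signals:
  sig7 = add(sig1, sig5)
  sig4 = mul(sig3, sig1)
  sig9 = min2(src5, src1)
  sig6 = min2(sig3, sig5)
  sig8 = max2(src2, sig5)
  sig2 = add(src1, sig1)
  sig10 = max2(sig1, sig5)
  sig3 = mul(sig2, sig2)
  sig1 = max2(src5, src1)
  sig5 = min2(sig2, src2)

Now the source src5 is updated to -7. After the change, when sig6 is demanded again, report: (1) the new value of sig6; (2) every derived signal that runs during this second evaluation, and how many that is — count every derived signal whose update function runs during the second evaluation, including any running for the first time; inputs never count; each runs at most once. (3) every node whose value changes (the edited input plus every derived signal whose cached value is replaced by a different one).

sig6 now evaluates to -12.
Run set: sig1, sig2, sig3, sig5, sig6 (5 run).
Changed values: src5, sig1, sig2, sig3, sig5, sig6.

Initial pass — values computed on the first demand:
  sig1 = max2(-4, -6) = -4
  sig2 = add(-6, -4) = -10
  sig3 = mul(-10, -10) = 100
  sig5 = min2(-10, -6) = -10
  sig6 = min2(100, -10) = -10

Second demand — change propagation:
  sig1: re-runs because src5 -4->-7; new result -6.
  sig2: re-runs because sig1 -4->-6; new result -12.
  sig3: re-runs because sig2 -10->-12; sig2 -10->-12; new result 144.
  sig5: re-runs because sig2 -10->-12; new result -12.
  sig6: re-runs because sig3 100->144; sig5 -10->-12; new result -12.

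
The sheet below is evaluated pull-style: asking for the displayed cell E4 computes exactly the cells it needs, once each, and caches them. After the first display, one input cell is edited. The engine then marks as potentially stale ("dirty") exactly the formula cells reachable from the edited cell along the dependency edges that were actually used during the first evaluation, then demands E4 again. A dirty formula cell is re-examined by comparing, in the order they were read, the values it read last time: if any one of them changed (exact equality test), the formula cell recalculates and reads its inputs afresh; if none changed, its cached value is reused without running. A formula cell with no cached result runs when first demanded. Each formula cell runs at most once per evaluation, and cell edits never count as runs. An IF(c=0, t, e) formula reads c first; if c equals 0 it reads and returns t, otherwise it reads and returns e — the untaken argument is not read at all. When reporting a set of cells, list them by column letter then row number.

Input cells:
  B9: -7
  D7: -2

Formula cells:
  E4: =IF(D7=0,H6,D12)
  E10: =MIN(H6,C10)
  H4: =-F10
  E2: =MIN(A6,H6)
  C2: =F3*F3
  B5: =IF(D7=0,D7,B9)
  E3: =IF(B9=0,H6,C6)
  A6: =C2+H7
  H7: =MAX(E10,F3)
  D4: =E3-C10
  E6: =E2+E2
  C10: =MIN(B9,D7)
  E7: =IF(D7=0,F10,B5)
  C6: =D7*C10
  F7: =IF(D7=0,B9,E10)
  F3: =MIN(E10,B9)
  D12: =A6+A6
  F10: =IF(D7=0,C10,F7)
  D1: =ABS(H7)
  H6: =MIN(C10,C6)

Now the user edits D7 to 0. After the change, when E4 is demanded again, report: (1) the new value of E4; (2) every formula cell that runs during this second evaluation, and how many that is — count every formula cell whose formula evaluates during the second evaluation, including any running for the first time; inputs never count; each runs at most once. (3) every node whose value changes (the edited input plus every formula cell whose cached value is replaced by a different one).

First demand of the output computes:
  C10 = MIN(-7, -2) = -7
  C6 = -2 * -7 = 14
  H6 = MIN(-7, 14) = -7
  E10 = MIN(-7, -7) = -7
  F3 = MIN(-7, -7) = -7
  C2 = -7 * -7 = 49
  H7 = MAX(-7, -7) = -7
  A6 = 49 + -7 = 42
  D12 = 42 + 42 = 84
  E4 = IF(D7=0: D7=-2 -> else branch D12) = 84

After the edit, cleaning proceeds:
  C10: a read changed (D7 -2->0) — executes, giving -7 — identical to its old value.
  C6: a read changed (D7 -2->0) — executes, giving 0.
  H6: a read changed (C6 14->0) — executes, giving -7 — identical to its old value.
  E10: stays stale; no demand reaches it after the flip.
  F3: stays stale; no demand reaches it after the flip.
  C2: stays stale; no demand reaches it after the flip.
  H7: stays stale; no demand reaches it after the flip.
  A6: stays stale; no demand reaches it after the flip.
  D12: stays stale; no demand reaches it after the flip.
  E4: a read changed (D7 -2->0) — executes, giving -7.

Note the branch switch — demand abandons A6, C2, D12, E10, F3, H7, which are never re-examined.

Demanding E4 again yields -7.
4 formula cells run: C6, C10, E4, H6.
The nodes whose values change: C6, D7, E4.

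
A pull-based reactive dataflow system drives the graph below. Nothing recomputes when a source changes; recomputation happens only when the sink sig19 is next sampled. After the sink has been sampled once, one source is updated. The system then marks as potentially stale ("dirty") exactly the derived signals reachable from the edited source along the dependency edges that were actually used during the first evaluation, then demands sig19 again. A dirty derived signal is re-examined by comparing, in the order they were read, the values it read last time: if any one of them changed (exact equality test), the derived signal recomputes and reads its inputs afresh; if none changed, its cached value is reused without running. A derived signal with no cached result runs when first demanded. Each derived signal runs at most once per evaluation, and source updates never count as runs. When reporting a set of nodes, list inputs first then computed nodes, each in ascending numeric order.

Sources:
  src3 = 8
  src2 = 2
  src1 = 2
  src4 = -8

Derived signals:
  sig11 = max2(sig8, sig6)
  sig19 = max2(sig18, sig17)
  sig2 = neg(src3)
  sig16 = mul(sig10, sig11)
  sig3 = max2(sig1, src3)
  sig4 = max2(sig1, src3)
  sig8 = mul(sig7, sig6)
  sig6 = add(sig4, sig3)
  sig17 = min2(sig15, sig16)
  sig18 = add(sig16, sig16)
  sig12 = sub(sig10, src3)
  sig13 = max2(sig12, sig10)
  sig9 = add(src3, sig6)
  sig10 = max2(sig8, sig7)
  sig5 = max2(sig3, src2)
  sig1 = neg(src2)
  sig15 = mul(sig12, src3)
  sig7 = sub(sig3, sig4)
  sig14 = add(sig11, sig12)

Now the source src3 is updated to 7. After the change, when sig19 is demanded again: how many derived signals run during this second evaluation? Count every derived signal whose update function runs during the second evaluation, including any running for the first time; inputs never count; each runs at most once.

Derived signals that run: sig3, sig4, sig6, sig7, sig8, sig11, sig12, sig15, sig16, sig17, sig19 — 11 in total.
Key observation: the cutoff stops propagation at sig10 — its inputs' values are unchanged, so it reuses its cache.

First evaluation (everything demanded from the output):
  sig1 = neg(2) = -2
  sig3 = max2(-2, 8) = 8
  sig4 = max2(-2, 8) = 8
  sig6 = add(8, 8) = 16
  sig7 = sub(8, 8) = 0
  sig8 = mul(0, 16) = 0
  sig10 = max2(0, 0) = 0
  sig11 = max2(0, 16) = 16
  sig12 = sub(0, 8) = -8
  sig15 = mul(-8, 8) = -64
  sig16 = mul(0, 16) = 0
  sig17 = min2(-64, 0) = -64
  sig18 = add(0, 0) = 0
  sig19 = max2(0, -64) = 0

Propagation after the edit:
  sig3: runs — src3 8->7; result 7.
  sig4: runs — src3 8->7; result 7.
  sig6: runs — sig4 8->7; sig3 8->7; result 14.
  sig7: runs — sig3 8->7; sig4 8->7; result 0 (same value as before).
  sig8: runs — sig6 16->14; result 0 (same value as before).
  sig10: checked — values it read are unchanged (sig8 unchanged, sig7 unchanged); reused cached 0 without running.
  sig11: runs — sig6 16->14; result 14.
  sig12: runs — src3 8->7; result -7.
  sig15: runs — sig12 -8->-7; src3 8->7; result -49.
  sig16: runs — sig11 16->14; result 0 (same value as before).
  sig17: runs — sig15 -64->-49; result -49.
  sig18: checked — values it read are unchanged (sig16 unchanged, sig16 unchanged); reused cached 0 without running.
  sig19: runs — sig17 -64->-49; result 0 (same value as before).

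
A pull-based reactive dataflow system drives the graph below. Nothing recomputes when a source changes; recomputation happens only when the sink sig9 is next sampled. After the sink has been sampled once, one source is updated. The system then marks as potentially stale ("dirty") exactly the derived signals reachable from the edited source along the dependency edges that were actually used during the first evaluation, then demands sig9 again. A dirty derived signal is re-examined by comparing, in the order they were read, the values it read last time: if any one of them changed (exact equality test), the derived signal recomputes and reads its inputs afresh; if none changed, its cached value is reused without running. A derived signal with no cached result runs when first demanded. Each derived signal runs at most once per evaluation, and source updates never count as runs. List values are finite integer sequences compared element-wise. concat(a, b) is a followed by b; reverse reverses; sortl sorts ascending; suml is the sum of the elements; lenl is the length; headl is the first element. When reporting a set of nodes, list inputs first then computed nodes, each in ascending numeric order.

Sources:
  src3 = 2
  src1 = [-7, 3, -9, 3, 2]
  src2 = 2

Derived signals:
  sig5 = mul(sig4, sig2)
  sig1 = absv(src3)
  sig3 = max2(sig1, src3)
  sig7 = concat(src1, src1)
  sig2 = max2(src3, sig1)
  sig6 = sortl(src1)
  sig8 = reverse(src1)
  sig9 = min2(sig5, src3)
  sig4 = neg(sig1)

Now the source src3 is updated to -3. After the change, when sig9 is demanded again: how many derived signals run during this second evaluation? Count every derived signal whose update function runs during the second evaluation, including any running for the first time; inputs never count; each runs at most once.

First evaluation (everything demanded from the output):
  sig1 = absv(2) = 2
  sig2 = max2(2, 2) = 2
  sig4 = neg(2) = -2
  sig5 = mul(-2, 2) = -4
  sig9 = min2(-4, 2) = -4

Propagation after the edit:
  sig1: runs — src3 2->-3; result 3.
  sig2: runs — src3 2->-3; sig1 2->3; result 3.
  sig4: runs — sig1 2->3; result -3.
  sig5: runs — sig4 -2->-3; sig2 2->3; result -9.
  sig9: runs — sig5 -4->-9; src3 2->-3; result -9.

Derived signals that run: sig1, sig2, sig4, sig5, sig9 — 5 in total.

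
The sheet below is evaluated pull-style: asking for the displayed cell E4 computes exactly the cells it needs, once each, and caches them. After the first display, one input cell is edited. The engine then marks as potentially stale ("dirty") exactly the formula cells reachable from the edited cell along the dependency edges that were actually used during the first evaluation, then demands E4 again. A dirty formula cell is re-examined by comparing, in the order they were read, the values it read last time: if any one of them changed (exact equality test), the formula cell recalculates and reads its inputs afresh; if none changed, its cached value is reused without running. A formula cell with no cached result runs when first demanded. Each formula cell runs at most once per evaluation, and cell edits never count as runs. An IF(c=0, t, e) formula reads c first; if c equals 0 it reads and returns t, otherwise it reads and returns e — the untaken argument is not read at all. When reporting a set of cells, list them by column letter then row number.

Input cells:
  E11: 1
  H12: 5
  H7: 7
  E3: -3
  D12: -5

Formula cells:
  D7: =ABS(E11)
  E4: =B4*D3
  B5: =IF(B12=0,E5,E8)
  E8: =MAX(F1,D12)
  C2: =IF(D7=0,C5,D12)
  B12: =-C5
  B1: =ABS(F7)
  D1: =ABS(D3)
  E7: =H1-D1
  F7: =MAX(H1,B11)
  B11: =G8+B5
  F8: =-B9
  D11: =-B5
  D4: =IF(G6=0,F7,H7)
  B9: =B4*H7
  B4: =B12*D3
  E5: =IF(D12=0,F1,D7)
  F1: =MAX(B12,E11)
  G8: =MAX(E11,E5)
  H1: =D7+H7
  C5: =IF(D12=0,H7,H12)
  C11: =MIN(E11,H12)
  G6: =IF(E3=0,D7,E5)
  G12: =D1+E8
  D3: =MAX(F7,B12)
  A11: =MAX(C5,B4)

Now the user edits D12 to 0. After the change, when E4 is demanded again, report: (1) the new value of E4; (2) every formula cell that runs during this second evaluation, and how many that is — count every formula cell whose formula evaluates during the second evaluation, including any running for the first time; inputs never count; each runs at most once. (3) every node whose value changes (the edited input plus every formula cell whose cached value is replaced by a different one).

First demand of the output computes:
  C5 = IF(D12=0: D12=-5 -> else branch H12) = 5
  B12 = -(5) = -5
  D7 = ABS(1) = 1
  F1 = MAX(-5, 1) = 1
  E5 = IF(D12=0: D12=-5 -> else branch D7) = 1
  E8 = MAX(1, -5) = 1
  B5 = IF(B12=0: B12=-5 -> else branch E8) = 1
  G8 = MAX(1, 1) = 1
  B11 = 1 + 1 = 2
  H1 = 1 + 7 = 8
  F7 = MAX(8, 2) = 8
  D3 = MAX(8, -5) = 8
  B4 = -5 * 8 = -40
  E4 = -40 * 8 = -320

After the edit, cleaning proceeds:
  C5: a read changed (D12 -5->0) — executes, giving 7.
  B12: a read changed (C5 5->7) — executes, giving -7.
  F1: a read changed (B12 -5->-7) — executes, giving 1 — identical to its old value.
  E5: a read changed (D12 -5->0) — executes, giving 1 — identical to its old value.
  E8: a read changed (D12 -5->0) — executes, giving 1 — identical to its old value.
  B5: a read changed (B12 -5->-7) — executes, giving 1 — identical to its old value.
  G8: dirty, but its reads are unchanged (E11 unchanged, E5 unchanged); cached 1 stands.
  B11: dirty, but its reads are unchanged (G8 unchanged, B5 unchanged); cached 2 stands.
  F7: dirty, but its reads are unchanged (H1 unchanged, B11 unchanged); cached 8 stands.
  D3: a read changed (B12 -5->-7) — executes, giving 8 — identical to its old value.
  B4: a read changed (B12 -5->-7) — executes, giving -56.
  E4: a read changed (B4 -40->-56) — executes, giving -448.

Note where the cutoff bites: G8 is checked, finds nothing changed, and keeps its cache.

Demanding E4 again yields -448.
9 formula cells run: B4, B5, B12, C5, D3, E4, E5, E8, F1.
The nodes whose values change: B4, B12, C5, D12, E4.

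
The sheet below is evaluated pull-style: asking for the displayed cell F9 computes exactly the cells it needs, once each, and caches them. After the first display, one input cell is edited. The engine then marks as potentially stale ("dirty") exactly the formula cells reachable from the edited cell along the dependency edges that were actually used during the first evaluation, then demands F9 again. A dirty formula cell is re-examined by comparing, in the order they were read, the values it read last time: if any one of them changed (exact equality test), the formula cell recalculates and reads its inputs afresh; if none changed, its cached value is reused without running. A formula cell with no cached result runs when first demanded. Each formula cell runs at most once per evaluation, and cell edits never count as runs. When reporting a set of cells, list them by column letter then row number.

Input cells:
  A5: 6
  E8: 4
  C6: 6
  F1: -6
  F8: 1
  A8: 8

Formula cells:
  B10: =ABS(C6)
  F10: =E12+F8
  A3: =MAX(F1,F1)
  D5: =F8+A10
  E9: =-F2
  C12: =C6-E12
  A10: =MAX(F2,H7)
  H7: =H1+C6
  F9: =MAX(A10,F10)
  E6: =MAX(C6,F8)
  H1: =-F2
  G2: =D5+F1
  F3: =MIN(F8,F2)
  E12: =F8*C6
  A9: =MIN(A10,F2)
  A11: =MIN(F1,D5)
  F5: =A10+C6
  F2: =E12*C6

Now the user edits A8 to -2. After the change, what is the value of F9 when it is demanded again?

Demanding F9 again yields 36.
Note the shortcut — nothing in the graph depends on A8 at all, so no recomputation happens.

First demand of the output computes:
  E12 = 1 * 6 = 6
  F2 = 6 * 6 = 36
  F10 = 6 + 1 = 7
  H1 = -(36) = -36
  H7 = -36 + 6 = -30
  A10 = MAX(36, -30) = 36
  F9 = MAX(36, 7) = 36

After the edit, cleaning proceeds:
  no node depends on A8 at all; the second demand re-runs nothing.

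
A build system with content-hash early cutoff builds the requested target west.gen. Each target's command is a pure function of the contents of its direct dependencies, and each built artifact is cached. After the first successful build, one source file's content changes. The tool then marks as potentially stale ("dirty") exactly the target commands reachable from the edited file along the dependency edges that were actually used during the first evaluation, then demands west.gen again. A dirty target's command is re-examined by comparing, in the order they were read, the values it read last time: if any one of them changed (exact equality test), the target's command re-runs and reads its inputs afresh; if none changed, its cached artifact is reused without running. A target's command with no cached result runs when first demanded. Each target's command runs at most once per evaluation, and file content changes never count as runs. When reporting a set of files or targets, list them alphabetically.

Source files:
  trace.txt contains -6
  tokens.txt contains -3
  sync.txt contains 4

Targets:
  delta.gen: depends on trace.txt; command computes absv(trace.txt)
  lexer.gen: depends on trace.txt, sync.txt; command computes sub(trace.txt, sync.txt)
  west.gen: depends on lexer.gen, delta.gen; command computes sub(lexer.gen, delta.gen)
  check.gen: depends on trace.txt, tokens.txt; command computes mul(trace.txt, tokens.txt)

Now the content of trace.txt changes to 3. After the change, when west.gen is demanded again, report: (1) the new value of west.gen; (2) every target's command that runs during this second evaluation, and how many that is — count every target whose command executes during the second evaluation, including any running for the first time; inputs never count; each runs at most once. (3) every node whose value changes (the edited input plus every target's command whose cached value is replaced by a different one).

New value of west.gen: -4.
Target commands that run: delta.gen, lexer.gen, west.gen — 3 in total.
Values that change: delta.gen, lexer.gen, trace.txt, west.gen.

First evaluation (everything demanded from the output):
  delta.gen = absv(-6) = 6
  lexer.gen = sub(-6, 4) = -10
  west.gen = sub(-10, 6) = -16

Propagation after the edit:
  delta.gen: runs — trace.txt -6->3; result 3.
  lexer.gen: runs — trace.txt -6->3; result -1.
  west.gen: runs — lexer.gen -10->-1; delta.gen 6->3; result -4.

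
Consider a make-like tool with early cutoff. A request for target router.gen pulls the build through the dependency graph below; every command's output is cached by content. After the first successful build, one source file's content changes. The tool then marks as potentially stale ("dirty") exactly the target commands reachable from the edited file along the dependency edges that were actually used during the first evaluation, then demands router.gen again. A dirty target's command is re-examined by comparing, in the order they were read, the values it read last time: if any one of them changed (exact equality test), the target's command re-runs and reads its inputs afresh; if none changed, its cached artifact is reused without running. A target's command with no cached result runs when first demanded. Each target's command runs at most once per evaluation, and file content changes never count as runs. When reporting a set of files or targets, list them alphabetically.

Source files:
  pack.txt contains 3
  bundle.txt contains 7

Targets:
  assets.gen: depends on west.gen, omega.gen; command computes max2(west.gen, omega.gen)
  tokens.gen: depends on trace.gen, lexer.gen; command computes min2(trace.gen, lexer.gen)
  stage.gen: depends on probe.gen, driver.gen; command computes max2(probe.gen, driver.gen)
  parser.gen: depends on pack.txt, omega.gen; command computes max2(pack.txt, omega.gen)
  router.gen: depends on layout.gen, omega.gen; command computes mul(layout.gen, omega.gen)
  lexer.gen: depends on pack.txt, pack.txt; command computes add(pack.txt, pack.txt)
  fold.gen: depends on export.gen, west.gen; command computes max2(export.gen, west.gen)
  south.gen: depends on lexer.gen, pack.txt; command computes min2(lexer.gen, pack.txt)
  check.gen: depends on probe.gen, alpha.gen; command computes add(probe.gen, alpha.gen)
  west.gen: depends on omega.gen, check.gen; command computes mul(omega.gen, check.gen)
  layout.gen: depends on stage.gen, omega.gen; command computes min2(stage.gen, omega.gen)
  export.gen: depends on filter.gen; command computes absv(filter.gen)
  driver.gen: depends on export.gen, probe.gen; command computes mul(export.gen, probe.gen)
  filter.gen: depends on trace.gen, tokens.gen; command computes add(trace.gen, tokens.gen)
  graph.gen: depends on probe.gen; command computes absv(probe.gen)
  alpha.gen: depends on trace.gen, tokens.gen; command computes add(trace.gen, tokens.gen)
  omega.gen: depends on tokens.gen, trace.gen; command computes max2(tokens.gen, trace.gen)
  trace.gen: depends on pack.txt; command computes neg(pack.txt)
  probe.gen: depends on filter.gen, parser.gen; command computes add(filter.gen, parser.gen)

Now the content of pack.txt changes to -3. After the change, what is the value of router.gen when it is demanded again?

First demand of the output computes:
  lexer.gen = add(3, 3) = 6
  trace.gen = neg(3) = -3
  tokens.gen = min2(-3, 6) = -3
  filter.gen = add(-3, -3) = -6
  export.gen = absv(-6) = 6
  omega.gen = max2(-3, -3) = -3
  parser.gen = max2(3, -3) = 3
  probe.gen = add(-6, 3) = -3
  driver.gen = mul(6, -3) = -18
  stage.gen = max2(-3, -18) = -3
  layout.gen = min2(-3, -3) = -3
  router.gen = mul(-3, -3) = 9

After the edit, cleaning proceeds:
  lexer.gen: a read changed (pack.txt 3->-3; pack.txt 3->-3) — executes, giving -6.
  trace.gen: a read changed (pack.txt 3->-3) — executes, giving 3.
  tokens.gen: a read changed (trace.gen -3->3; lexer.gen 6->-6) — executes, giving -6.
  filter.gen: a read changed (trace.gen -3->3; tokens.gen -3->-6) — executes, giving -3.
  export.gen: a read changed (filter.gen -6->-3) — executes, giving 3.
  omega.gen: a read changed (tokens.gen -3->-6; trace.gen -3->3) — executes, giving 3.
  parser.gen: a read changed (pack.txt 3->-3; omega.gen -3->3) — executes, giving 3 — identical to its old value.
  probe.gen: a read changed (filter.gen -6->-3) — executes, giving 0.
  driver.gen: a read changed (export.gen 6->3; probe.gen -3->0) — executes, giving 0.
  stage.gen: a read changed (probe.gen -3->0; driver.gen -18->0) — executes, giving 0.
  layout.gen: a read changed (stage.gen -3->0; omega.gen -3->3) — executes, giving 0.
  router.gen: a read changed (layout.gen -3->0; omega.gen -3->3) — executes, giving 0.

Demanding router.gen again yields 0.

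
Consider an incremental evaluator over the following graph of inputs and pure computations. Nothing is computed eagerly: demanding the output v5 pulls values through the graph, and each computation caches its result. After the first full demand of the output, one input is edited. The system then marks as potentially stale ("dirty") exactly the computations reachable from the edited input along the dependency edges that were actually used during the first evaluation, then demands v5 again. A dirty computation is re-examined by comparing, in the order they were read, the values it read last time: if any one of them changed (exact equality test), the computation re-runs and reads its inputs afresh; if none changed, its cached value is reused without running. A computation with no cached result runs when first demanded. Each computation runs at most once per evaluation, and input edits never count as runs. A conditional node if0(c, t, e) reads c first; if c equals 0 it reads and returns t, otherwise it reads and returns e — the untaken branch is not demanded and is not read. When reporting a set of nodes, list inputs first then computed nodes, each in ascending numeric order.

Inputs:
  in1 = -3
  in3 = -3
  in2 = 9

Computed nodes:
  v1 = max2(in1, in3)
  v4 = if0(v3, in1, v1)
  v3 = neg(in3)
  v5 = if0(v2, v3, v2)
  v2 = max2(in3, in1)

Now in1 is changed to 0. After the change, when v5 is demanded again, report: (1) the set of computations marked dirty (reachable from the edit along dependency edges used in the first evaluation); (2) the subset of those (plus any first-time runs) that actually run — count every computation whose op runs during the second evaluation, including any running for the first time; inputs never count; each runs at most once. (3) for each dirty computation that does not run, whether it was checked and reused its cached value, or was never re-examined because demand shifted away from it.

Dirty set: v2, v5.
Run set: v2, v3, v5 (3 run).
All dirty computations ended up running.
The important point: the flipped condition pulls in fresh nodes; v3 runs for the first time.

Initial pass — values computed on the first demand:
  v2 = max2(-3, -3) = -3
  v5 = if0(v2=-3 -> else branch v2) = -3

Second demand — change propagation:
  v2: re-runs because in1 -3->0; new result 0.
  v3: newly demanded (no cache) — executes and yields 3.
  v5: re-runs because v2 -3->0; v2 -3->0; new result 3.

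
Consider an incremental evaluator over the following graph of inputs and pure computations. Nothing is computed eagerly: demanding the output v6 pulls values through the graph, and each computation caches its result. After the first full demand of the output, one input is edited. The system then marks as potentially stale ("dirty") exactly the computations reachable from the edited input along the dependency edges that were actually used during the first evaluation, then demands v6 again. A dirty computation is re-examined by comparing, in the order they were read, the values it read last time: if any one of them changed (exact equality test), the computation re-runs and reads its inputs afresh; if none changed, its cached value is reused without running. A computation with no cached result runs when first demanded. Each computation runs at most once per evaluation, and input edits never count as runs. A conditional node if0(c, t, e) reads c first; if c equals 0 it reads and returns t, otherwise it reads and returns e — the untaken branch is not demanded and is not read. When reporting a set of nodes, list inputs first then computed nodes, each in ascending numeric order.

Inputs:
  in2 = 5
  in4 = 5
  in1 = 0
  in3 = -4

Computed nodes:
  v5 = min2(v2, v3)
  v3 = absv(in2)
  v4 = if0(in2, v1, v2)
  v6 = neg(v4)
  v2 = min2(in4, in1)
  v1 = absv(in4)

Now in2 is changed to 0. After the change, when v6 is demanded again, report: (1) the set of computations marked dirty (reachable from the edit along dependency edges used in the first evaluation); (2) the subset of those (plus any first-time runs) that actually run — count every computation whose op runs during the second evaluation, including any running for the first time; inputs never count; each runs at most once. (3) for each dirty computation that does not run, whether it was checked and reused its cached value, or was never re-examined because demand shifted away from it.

Dirty set: v4, v6.
Run set: v1, v4, v6 (3 run).
All dirty computations ended up running.
The important point: the flipped condition pulls in fresh nodes; v1 runs for the first time.

Initial pass — values computed on the first demand:
  v2 = min2(5, 0) = 0
  v4 = if0(in2=5 -> else branch v2) = 0
  v6 = neg(0) = 0

Second demand — change propagation:
  v1: newly demanded (no cache) — executes and yields 5.
  v4: re-runs because in2 5->0; new result 5.
  v6: re-runs because v4 0->5; new result -5.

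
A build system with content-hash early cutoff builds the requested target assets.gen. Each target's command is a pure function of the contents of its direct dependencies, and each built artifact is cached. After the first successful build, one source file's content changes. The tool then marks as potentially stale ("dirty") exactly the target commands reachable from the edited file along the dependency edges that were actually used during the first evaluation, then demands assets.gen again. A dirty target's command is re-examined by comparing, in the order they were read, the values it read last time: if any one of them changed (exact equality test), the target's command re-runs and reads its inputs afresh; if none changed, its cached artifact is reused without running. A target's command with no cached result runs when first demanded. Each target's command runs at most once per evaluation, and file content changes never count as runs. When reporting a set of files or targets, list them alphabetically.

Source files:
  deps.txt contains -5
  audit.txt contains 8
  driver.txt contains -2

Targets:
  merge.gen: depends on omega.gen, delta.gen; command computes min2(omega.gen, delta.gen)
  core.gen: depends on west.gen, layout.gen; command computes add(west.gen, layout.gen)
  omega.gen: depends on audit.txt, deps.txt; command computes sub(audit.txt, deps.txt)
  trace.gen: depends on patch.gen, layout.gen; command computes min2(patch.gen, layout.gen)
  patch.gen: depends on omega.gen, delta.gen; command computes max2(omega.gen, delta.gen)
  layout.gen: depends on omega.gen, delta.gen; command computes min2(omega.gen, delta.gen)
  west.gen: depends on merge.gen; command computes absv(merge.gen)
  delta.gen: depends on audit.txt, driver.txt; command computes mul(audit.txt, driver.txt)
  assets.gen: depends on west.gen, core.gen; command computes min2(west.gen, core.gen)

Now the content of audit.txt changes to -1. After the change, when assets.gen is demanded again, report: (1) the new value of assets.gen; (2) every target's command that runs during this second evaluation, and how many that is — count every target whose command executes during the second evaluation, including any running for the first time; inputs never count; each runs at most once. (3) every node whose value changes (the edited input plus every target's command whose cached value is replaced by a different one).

First evaluation (everything demanded from the output):
  delta.gen = mul(8, -2) = -16
  omega.gen = sub(8, -5) = 13
  layout.gen = min2(13, -16) = -16
  merge.gen = min2(13, -16) = -16
  west.gen = absv(-16) = 16
  core.gen = add(16, -16) = 0
  assets.gen = min2(16, 0) = 0

Propagation after the edit:
  delta.gen: runs — audit.txt 8->-1; result 2.
  omega.gen: runs — audit.txt 8->-1; result 4.
  layout.gen: runs — omega.gen 13->4; delta.gen -16->2; result 2.
  merge.gen: runs — omega.gen 13->4; delta.gen -16->2; result 2.
  west.gen: runs — merge.gen -16->2; result 2.
  core.gen: runs — west.gen 16->2; layout.gen -16->2; result 4.
  assets.gen: runs — west.gen 16->2; core.gen 0->4; result 2.

New value of assets.gen: 2.
Target commands that run: assets.gen, core.gen, delta.gen, layout.gen, merge.gen, omega.gen, west.gen — 7 in total.
Values that change: assets.gen, audit.txt, core.gen, delta.gen, layout.gen, merge.gen, omega.gen, west.gen.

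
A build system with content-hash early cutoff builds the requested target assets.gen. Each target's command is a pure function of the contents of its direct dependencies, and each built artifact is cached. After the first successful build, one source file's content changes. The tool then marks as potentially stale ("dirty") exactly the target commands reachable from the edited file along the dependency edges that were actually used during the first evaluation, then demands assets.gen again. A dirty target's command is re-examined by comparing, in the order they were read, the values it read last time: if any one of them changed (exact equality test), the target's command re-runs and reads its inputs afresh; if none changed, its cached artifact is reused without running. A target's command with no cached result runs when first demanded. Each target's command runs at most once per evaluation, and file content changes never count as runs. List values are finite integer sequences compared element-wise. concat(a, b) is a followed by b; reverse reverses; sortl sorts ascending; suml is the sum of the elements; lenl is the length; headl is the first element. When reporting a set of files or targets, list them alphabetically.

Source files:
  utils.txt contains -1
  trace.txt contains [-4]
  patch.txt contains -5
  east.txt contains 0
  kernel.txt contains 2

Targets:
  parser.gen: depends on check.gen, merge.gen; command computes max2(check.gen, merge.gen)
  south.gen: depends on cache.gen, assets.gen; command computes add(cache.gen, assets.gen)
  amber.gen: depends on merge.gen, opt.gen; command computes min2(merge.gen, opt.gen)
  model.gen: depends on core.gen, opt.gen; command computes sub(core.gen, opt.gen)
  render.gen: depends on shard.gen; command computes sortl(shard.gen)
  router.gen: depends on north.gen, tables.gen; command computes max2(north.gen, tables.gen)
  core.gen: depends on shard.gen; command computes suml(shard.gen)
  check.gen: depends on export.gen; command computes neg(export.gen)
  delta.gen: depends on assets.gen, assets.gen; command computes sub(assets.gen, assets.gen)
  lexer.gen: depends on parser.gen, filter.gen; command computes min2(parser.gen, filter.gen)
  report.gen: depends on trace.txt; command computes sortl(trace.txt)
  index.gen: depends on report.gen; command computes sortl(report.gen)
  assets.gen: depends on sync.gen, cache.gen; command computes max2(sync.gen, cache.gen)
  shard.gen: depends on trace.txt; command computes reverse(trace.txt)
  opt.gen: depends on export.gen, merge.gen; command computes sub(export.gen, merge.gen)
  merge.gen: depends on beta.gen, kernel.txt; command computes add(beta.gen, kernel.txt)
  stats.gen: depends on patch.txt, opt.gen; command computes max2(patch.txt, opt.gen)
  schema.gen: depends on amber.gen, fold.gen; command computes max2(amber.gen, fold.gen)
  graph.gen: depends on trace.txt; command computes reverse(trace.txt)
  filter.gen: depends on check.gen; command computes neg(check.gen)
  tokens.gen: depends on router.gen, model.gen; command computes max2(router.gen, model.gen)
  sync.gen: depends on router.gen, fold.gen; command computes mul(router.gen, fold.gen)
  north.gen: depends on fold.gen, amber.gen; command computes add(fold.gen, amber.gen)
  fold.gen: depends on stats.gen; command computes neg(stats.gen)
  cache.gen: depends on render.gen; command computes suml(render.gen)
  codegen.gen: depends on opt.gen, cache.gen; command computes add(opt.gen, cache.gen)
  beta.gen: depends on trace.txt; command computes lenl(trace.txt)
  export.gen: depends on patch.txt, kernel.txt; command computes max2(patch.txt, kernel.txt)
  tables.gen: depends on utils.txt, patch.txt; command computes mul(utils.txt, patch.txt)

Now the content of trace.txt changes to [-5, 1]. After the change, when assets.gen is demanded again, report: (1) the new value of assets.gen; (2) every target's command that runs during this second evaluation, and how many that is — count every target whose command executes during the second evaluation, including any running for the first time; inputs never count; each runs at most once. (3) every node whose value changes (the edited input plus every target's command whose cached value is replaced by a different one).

First evaluation (everything demanded from the output):
  beta.gen = lenl([-4]) = 1
  export.gen = max2(-5, 2) = 2
  merge.gen = add(1, 2) = 3
  opt.gen = sub(2, 3) = -1
  amber.gen = min2(3, -1) = -1
  shard.gen = reverse([-4]) = [-4]
  render.gen = sortl([-4]) = [-4]
  cache.gen = suml([-4]) = -4
  stats.gen = max2(-5, -1) = -1
  fold.gen = neg(-1) = 1
  north.gen = add(1, -1) = 0
  tables.gen = mul(-1, -5) = 5
  router.gen = max2(0, 5) = 5
  sync.gen = mul(5, 1) = 5
  assets.gen = max2(5, -4) = 5

Propagation after the edit:
  beta.gen: runs — trace.txt [-4]->[-5, 1]; result 2.
  merge.gen: runs — beta.gen 1->2; result 4.
  opt.gen: runs — merge.gen 3->4; result -2.
  amber.gen: runs — merge.gen 3->4; opt.gen -1->-2; result -2.
  shard.gen: runs — trace.txt [-4]->[-5, 1]; result [1, -5].
  render.gen: runs — shard.gen [-4]->[1, -5]; result [-5, 1].
  cache.gen: runs — render.gen [-4]->[-5, 1]; result -4 (same value as before).
  stats.gen: runs — opt.gen -1->-2; result -2.
  fold.gen: runs — stats.gen -1->-2; result 2.
  north.gen: runs — fold.gen 1->2; amber.gen -1->-2; result 0 (same value as before).
  router.gen: checked — values it read are unchanged (north.gen unchanged, tables.gen unchanged); reused cached 5 without running.
  sync.gen: runs — fold.gen 1->2; result 10.
  assets.gen: runs — sync.gen 5->10; result 10.

Key observation: the cutoff stops propagation at router.gen — its inputs' values are unchanged, so it reuses its cache.

New value of assets.gen: 10.
Target commands that run: amber.gen, assets.gen, beta.gen, cache.gen, fold.gen, merge.gen, north.gen, opt.gen, render.gen, shard.gen, stats.gen, sync.gen — 12 in total.
Values that change: amber.gen, assets.gen, beta.gen, fold.gen, merge.gen, opt.gen, render.gen, shard.gen, stats.gen, sync.gen, trace.txt.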